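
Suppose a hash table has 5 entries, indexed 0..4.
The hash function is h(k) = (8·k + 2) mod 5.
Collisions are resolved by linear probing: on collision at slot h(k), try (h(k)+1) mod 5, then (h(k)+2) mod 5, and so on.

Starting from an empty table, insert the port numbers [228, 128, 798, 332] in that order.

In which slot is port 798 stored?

228 hashes to 1; slot 1 is free → place at 1.
128 hashes to 1; 1 taken → place at 2.
798 hashes to 1; 1,2 taken → place at 3.
332 hashes to 3; 3 taken → place at 4.
Table: [∅, 228, 128, 798, 332]

3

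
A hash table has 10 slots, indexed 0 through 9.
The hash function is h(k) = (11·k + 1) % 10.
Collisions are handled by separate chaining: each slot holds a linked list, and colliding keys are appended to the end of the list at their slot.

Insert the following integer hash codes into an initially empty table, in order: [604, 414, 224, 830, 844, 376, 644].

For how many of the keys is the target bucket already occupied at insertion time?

Insert 604: h=5, bucket 5 empty -> new chain.
Insert 414: h=5, bucket 5 nonempty -> append to chain.
Insert 224: h=5, bucket 5 nonempty -> append to chain.
Insert 830: h=1, bucket 1 empty -> new chain.
Insert 844: h=5, bucket 5 nonempty -> append to chain.
Insert 376: h=7, bucket 7 empty -> new chain.
Insert 644: h=5, bucket 5 nonempty -> append to chain.
Final buckets:
0: -
1: 830
2: -
3: -
4: -
5: 604 -> 414 -> 224 -> 844 -> 644
6: -
7: 376
8: -
9: -

4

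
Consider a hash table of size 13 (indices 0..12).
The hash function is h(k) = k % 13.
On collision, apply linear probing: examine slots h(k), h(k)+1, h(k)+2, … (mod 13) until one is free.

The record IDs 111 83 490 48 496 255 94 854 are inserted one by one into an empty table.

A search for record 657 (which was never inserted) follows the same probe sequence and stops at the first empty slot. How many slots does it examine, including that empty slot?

6

Insert 111: h=7, slot 7 empty → index 7.
Insert 83: h=5, slot 5 empty → index 5.
Insert 490: h=9, slot 9 empty → index 9.
Insert 48: h=9, slot 9 occupied → index 10.
Insert 496: h=2, slot 2 empty → index 2.
Insert 255: h=8, slot 8 empty → index 8.
Insert 94: h=3, slot 3 empty → index 3.
Insert 854: h=9, slots 9,10 occupied → index 11.
Table: [_, _, 496, 94, _, 83, _, 111, 255, 490, 48, 854, _]
Lookup 657: h=7, probe 7,8,9,10,11,12 → slot 12 empty, not found.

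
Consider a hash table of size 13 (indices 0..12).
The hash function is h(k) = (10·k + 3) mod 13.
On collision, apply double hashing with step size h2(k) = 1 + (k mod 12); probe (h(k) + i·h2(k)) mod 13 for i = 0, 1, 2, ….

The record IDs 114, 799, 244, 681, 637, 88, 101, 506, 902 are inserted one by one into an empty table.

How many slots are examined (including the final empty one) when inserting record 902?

3

114 hashes to 12; slot 12 is free => place at 12.
799 hashes to 11; slot 11 is free => place at 11.
244 hashes to 12, h2=5; 12 taken => place at 4.
681 hashes to 1; slot 1 is free => place at 1.
637 hashes to 3; slot 3 is free => place at 3.
88 hashes to 12, h2=5; 12,4 taken => place at 9.
101 hashes to 12, h2=6; 12 taken => place at 5.
506 hashes to 6; slot 6 is free => place at 6.
902 hashes to 1, h2=3; 1,4 taken => place at 7.
Table: [., 681, ., 637, 244, 101, 506, 902, ., 88, ., 799, 114]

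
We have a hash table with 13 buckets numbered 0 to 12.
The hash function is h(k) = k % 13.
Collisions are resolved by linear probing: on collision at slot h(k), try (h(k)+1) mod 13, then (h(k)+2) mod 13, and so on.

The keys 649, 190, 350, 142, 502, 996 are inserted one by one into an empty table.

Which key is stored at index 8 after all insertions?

Insert 649: h=12, slot 12 empty => index 12.
Insert 190: h=8, slot 8 empty => index 8.
Insert 350: h=12, slot 12 occupied => index 0.
Insert 142: h=12, slots 12,0 occupied => index 1.
Insert 502: h=8, slot 8 occupied => index 9.
Insert 996: h=8, slots 8,9 occupied => index 10.
Table: [350, 142, _, _, _, _, _, _, 190, 502, 996, _, 649]

190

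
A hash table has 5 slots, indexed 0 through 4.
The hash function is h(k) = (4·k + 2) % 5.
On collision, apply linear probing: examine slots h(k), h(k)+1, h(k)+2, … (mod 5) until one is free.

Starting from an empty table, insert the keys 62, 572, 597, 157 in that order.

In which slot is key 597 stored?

2

Insert 62: h=0, slot 0 empty -> index 0.
Insert 572: h=0, slot 0 occupied -> index 1.
Insert 597: h=0, slots 0,1 occupied -> index 2.
Insert 157: h=0, slots 0,1,2 occupied -> index 3.
Table: [62, 572, 597, 157, _]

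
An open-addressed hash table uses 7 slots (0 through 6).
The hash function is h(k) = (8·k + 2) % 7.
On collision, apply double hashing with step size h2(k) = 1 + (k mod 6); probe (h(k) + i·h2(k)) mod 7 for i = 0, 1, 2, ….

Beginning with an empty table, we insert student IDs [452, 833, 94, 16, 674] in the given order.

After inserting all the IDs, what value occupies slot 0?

674

452: h=6 => slot 6
833: h=2 => slot 2
94: h=5 => slot 5
16: h=4 => slot 4
674: h=4, h2=3, probe 4,0 => slot 0
Table: [674, _, 833, _, 16, 94, 452]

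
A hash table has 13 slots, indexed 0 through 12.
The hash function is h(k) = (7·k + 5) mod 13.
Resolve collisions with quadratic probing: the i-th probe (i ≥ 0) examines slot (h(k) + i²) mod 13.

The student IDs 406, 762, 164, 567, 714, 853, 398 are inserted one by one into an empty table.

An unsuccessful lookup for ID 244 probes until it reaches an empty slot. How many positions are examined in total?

Insert 406: h=0, slot 0 empty => index 0.
Insert 762: h=9, slot 9 empty => index 9.
Insert 164: h=9, slot 9 occupied => index 10.
Insert 567: h=9, slots 9,10,0 occupied => index 5.
Insert 714: h=11, slot 11 empty => index 11.
Insert 853: h=9, slots 9,10,0,5 occupied => index 12.
Insert 398: h=9, slots 9,10,0,5,12 occupied => index 8.
Table: [406, —, —, —, —, 567, —, —, 398, 762, 164, 714, 853]
Lookup 244: h=10, probe 10,11,1 → slot 1 empty, not found.

3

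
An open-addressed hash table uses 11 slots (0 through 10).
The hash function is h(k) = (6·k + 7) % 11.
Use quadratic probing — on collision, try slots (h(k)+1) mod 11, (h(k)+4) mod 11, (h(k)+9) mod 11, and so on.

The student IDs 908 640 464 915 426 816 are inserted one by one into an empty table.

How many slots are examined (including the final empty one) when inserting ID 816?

4

908: h=10 -> slot 10
640: h=8 -> slot 8
464: h=8, probe 8,9 -> slot 9
915: h=8, probe 8,9,1 -> slot 1
426: h=0 -> slot 0
816: h=8, probe 8,9,1,6 -> slot 6
Table: [426, 915, ., ., ., ., 816, ., 640, 464, 908]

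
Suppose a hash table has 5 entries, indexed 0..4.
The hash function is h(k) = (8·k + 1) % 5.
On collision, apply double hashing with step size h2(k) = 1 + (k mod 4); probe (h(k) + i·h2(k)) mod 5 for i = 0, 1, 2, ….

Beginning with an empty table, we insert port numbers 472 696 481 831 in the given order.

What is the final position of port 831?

Insert 472: h=2, slot 2 empty -> index 2.
Insert 696: h=4, slot 4 empty -> index 4.
Insert 481: h=4, h2=2, slot 4 occupied -> index 1.
Insert 831: h=4, h2=4, slot 4 occupied -> index 3.
Table: [_, 481, 472, 831, 696]

3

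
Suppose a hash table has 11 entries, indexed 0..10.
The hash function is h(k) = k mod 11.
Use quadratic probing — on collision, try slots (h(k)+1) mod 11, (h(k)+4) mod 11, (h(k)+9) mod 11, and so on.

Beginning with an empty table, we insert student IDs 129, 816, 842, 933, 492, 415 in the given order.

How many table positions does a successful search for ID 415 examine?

6

129 hashes to 8; slot 8 is free => place at 8.
816 hashes to 2; slot 2 is free => place at 2.
842 hashes to 6; slot 6 is free => place at 6.
933 hashes to 9; slot 9 is free => place at 9.
492 hashes to 8; 8,9 taken => place at 1.
415 hashes to 8; 8,9,1,6,2 taken => place at 0.
Table: [415, 492, 816, -, -, -, 842, -, 129, 933, -]
Lookup 415: h=8, probe 8,9,1,6,2,0 → found at 0.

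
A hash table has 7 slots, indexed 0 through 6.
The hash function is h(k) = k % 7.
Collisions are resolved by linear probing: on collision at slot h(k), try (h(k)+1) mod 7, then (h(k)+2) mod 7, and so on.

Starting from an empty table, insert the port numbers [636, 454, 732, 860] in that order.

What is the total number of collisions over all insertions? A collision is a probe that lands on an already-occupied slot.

Insert 636: h=6, slot 6 empty -> index 6.
Insert 454: h=6, slot 6 occupied -> index 0.
Insert 732: h=4, slot 4 empty -> index 4.
Insert 860: h=6, slots 6,0 occupied -> index 1.
Table: [454, 860, ∅, ∅, 732, ∅, 636]

3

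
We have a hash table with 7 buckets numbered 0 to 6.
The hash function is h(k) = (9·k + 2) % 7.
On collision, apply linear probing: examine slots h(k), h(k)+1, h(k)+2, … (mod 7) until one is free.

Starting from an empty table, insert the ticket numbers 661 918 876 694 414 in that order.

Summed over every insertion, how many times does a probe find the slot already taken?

661 hashes to 1; slot 1 is free => place at 1.
918 hashes to 4; slot 4 is free => place at 4.
876 hashes to 4; 4 taken => place at 5.
694 hashes to 4; 4,5 taken => place at 6.
414 hashes to 4; 4,5,6 taken => place at 0.
Table: [414, 661, ∅, ∅, 918, 876, 694]

6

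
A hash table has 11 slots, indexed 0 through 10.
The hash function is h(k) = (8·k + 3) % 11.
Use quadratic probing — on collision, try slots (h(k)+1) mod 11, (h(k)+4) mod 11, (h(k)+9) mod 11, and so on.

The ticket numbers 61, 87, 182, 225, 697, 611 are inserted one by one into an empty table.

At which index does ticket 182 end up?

8

Insert 61: h=7, slot 7 empty -> index 7.
Insert 87: h=6, slot 6 empty -> index 6.
Insert 182: h=7, slot 7 occupied -> index 8.
Insert 225: h=10, slot 10 empty -> index 10.
Insert 697: h=2, slot 2 empty -> index 2.
Insert 611: h=7, slots 7,8 occupied -> index 0.
Table: [611, ., 697, ., ., ., 87, 61, 182, ., 225]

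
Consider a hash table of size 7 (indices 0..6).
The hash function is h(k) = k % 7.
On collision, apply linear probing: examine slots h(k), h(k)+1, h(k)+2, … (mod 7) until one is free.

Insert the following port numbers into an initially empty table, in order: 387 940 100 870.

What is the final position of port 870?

387 hashes to 2; slot 2 is free -> place at 2.
940 hashes to 2; 2 taken -> place at 3.
100 hashes to 2; 2,3 taken -> place at 4.
870 hashes to 2; 2,3,4 taken -> place at 5.
Table: [∅, ∅, 387, 940, 100, 870, ∅]

5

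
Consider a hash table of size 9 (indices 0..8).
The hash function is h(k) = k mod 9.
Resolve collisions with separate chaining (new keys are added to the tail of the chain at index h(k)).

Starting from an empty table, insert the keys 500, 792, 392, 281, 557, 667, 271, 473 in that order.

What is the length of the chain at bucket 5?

3

500 -> bucket 5
792 -> bucket 0
392 -> bucket 5 (collision)
281 -> bucket 2
557 -> bucket 8
667 -> bucket 1
271 -> bucket 1 (collision)
473 -> bucket 5 (collision)
Final buckets:
0: 792
1: 667 -> 271
2: 281
3: _
4: _
5: 500 -> 392 -> 473
6: _
7: _
8: 557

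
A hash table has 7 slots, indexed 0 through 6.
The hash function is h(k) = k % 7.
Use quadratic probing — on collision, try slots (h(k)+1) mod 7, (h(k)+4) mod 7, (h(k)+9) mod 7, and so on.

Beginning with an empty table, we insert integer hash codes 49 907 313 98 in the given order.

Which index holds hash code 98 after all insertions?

1

49: h=0 => slot 0
907: h=4 => slot 4
313: h=5 => slot 5
98: h=0, probe 0,1 => slot 1
Table: [49, 98, —, —, 907, 313, —]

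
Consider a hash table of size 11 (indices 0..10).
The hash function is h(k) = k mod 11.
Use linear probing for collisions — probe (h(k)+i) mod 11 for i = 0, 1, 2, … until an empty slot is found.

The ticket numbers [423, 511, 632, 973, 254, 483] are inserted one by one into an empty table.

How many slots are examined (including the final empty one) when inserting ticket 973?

4

423 hashes to 5; slot 5 is free => place at 5.
511 hashes to 5; 5 taken => place at 6.
632 hashes to 5; 5,6 taken => place at 7.
973 hashes to 5; 5,6,7 taken => place at 8.
254 hashes to 1; slot 1 is free => place at 1.
483 hashes to 10; slot 10 is free => place at 10.
Table: [., 254, ., ., ., 423, 511, 632, 973, ., 483]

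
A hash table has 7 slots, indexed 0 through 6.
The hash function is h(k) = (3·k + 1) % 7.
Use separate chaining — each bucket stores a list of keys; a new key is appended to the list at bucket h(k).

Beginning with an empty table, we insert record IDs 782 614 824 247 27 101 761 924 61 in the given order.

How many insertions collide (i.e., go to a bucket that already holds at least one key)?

782 -> bucket 2
614 -> bucket 2 (collision)
824 -> bucket 2 (collision)
247 -> bucket 0
27 -> bucket 5
101 -> bucket 3
761 -> bucket 2 (collision)
924 -> bucket 1
61 -> bucket 2 (collision)
Final buckets:
0: 247
1: 924
2: 782 -> 614 -> 824 -> 761 -> 61
3: 101
4: .
5: 27
6: .

4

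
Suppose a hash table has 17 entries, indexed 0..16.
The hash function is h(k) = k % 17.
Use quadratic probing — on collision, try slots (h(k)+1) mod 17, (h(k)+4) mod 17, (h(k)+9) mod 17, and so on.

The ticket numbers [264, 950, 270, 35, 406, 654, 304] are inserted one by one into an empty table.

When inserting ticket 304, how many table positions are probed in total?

264: h=9 -> slot 9
950: h=15 -> slot 15
270: h=15, probe 15,16 -> slot 16
35: h=1 -> slot 1
406: h=15, probe 15,16,2 -> slot 2
654: h=8 -> slot 8
304: h=15, probe 15,16,2,7 -> slot 7
Table: [., 35, 406, ., ., ., ., 304, 654, 264, ., ., ., ., ., 950, 270]

4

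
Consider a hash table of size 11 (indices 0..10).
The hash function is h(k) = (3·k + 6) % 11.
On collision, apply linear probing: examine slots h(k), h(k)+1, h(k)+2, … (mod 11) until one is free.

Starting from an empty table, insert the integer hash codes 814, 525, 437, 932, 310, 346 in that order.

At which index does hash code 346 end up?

0

814 hashes to 6; slot 6 is free -> place at 6.
525 hashes to 8; slot 8 is free -> place at 8.
437 hashes to 8; 8 taken -> place at 9.
932 hashes to 8; 8,9 taken -> place at 10.
310 hashes to 1; slot 1 is free -> place at 1.
346 hashes to 10; 10 taken -> place at 0.
Table: [346, 310, ., ., ., ., 814, ., 525, 437, 932]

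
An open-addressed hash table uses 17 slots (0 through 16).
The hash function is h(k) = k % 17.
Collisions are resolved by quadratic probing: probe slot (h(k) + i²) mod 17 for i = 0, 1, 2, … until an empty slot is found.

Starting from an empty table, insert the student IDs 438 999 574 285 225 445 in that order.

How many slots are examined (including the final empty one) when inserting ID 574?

Insert 438: h=13, slot 13 empty => index 13.
Insert 999: h=13, slot 13 occupied => index 14.
Insert 574: h=13, slots 13,14 occupied => index 0.
Insert 285: h=13, slots 13,14,0 occupied => index 5.
Insert 225: h=4, slot 4 empty => index 4.
Insert 445: h=3, slot 3 empty => index 3.
Table: [574, ., ., 445, 225, 285, ., ., ., ., ., ., ., 438, 999, ., .]

3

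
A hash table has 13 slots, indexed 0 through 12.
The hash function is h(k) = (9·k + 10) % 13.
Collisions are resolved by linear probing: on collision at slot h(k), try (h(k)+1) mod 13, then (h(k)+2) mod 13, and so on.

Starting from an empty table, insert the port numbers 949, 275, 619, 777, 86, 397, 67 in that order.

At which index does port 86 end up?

949 hashes to 10; slot 10 is free -> place at 10.
275 hashes to 2; slot 2 is free -> place at 2.
619 hashes to 4; slot 4 is free -> place at 4.
777 hashes to 9; slot 9 is free -> place at 9.
86 hashes to 4; 4 taken -> place at 5.
397 hashes to 8; slot 8 is free -> place at 8.
67 hashes to 2; 2 taken -> place at 3.
Table: [_, _, 275, 67, 619, 86, _, _, 397, 777, 949, _, _]

5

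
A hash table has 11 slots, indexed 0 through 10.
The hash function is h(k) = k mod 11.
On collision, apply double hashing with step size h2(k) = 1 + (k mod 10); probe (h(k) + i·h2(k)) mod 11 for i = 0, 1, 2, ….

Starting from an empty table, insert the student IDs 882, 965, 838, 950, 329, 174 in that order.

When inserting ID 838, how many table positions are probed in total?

Insert 882: h=2, slot 2 empty => index 2.
Insert 965: h=8, slot 8 empty => index 8.
Insert 838: h=2, h2=9, slot 2 occupied => index 0.
Insert 950: h=4, slot 4 empty => index 4.
Insert 329: h=10, slot 10 empty => index 10.
Insert 174: h=9, slot 9 empty => index 9.
Table: [838, ∅, 882, ∅, 950, ∅, ∅, ∅, 965, 174, 329]

2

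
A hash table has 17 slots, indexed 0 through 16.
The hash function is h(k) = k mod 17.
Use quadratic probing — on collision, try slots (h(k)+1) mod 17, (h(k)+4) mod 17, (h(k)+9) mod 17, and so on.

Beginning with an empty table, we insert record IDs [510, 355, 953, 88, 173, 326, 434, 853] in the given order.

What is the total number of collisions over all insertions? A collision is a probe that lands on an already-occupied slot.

Insert 510: h=0, slot 0 empty => index 0.
Insert 355: h=15, slot 15 empty => index 15.
Insert 953: h=1, slot 1 empty => index 1.
Insert 88: h=3, slot 3 empty => index 3.
Insert 173: h=3, slot 3 occupied => index 4.
Insert 326: h=3, slots 3,4 occupied => index 7.
Insert 434: h=9, slot 9 empty => index 9.
Insert 853: h=3, slots 3,4,7 occupied => index 12.
Table: [510, 953, —, 88, 173, —, —, 326, —, 434, —, —, 853, —, —, 355, —]

6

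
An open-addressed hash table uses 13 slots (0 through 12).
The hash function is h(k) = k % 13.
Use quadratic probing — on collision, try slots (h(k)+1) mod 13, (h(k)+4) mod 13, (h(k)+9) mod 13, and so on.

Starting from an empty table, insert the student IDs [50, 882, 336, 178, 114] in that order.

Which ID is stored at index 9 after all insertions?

50 hashes to 11; slot 11 is free -> place at 11.
882 hashes to 11; 11 taken -> place at 12.
336 hashes to 11; 11,12 taken -> place at 2.
178 hashes to 9; slot 9 is free -> place at 9.
114 hashes to 10; slot 10 is free -> place at 10.
Table: [∅, ∅, 336, ∅, ∅, ∅, ∅, ∅, ∅, 178, 114, 50, 882]

178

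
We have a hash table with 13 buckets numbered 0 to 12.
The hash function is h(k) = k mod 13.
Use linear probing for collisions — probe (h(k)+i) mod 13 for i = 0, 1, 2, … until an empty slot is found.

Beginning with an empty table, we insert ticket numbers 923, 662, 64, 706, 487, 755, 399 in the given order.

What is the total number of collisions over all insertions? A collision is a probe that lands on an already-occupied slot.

3

923: h=0 → slot 0
662: h=12 → slot 12
64: h=12, probe 12,0,1 → slot 1
706: h=4 → slot 4
487: h=6 → slot 6
755: h=1, probe 1,2 → slot 2
399: h=9 → slot 9
Table: [923, 64, 755, _, 706, _, 487, _, _, 399, _, _, 662]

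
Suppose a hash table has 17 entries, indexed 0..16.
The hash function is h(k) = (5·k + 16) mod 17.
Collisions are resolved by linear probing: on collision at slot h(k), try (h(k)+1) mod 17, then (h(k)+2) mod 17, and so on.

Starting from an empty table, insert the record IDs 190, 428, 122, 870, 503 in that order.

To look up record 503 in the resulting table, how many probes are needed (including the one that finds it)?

4

Insert 190: h=14, slot 14 empty => index 14.
Insert 428: h=14, slot 14 occupied => index 15.
Insert 122: h=14, slots 14,15 occupied => index 16.
Insert 870: h=14, slots 14,15,16 occupied => index 0.
Insert 503: h=15, slots 15,16,0 occupied => index 1.
Table: [870, 503, ∅, ∅, ∅, ∅, ∅, ∅, ∅, ∅, ∅, ∅, ∅, ∅, 190, 428, 122]
Lookup 503: h=15, probe 15,16,0,1 → found at 1.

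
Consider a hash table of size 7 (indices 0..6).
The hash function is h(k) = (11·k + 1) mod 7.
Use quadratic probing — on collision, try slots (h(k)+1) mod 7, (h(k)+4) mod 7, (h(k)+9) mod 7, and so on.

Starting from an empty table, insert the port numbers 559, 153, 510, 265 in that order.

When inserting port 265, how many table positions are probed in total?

559 hashes to 4; slot 4 is free => place at 4.
153 hashes to 4; 4 taken => place at 5.
510 hashes to 4; 4,5 taken => place at 1.
265 hashes to 4; 4,5,1 taken => place at 6.
Table: [-, 510, -, -, 559, 153, 265]

4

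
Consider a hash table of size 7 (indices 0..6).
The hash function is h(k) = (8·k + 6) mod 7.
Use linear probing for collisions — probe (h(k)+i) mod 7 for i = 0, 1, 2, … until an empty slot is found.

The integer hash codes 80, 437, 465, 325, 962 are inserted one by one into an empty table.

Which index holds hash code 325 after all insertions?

5

80: h=2 -> slot 2
437: h=2, probe 2,3 -> slot 3
465: h=2, probe 2,3,4 -> slot 4
325: h=2, probe 2,3,4,5 -> slot 5
962: h=2, probe 2,3,4,5,6 -> slot 6
Table: [_, _, 80, 437, 465, 325, 962]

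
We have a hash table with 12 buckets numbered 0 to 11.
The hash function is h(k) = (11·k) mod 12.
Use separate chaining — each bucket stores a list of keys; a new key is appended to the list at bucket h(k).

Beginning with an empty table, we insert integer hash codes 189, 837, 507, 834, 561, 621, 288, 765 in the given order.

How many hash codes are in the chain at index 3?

189 -> bucket 3
837 -> bucket 3 (collision)
507 -> bucket 9
834 -> bucket 6
561 -> bucket 3 (collision)
621 -> bucket 3 (collision)
288 -> bucket 0
765 -> bucket 3 (collision)
Final buckets:
0: 288
1: -
2: -
3: 189 -> 837 -> 561 -> 621 -> 765
4: -
5: -
6: 834
7: -
8: -
9: 507
10: -
11: -

5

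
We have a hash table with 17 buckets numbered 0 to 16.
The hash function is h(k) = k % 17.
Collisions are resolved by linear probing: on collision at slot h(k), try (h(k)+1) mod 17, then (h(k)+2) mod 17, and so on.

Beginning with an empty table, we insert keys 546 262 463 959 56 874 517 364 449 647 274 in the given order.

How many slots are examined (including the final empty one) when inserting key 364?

Insert 546: h=2, slot 2 empty → index 2.
Insert 262: h=7, slot 7 empty → index 7.
Insert 463: h=4, slot 4 empty → index 4.
Insert 959: h=7, slot 7 occupied → index 8.
Insert 56: h=5, slot 5 empty → index 5.
Insert 874: h=7, slots 7,8 occupied → index 9.
Insert 517: h=7, slots 7,8,9 occupied → index 10.
Insert 364: h=7, slots 7,8,9,10 occupied → index 11.
Insert 449: h=7, slots 7,8,9,10,11 occupied → index 12.
Insert 647: h=1, slot 1 empty → index 1.
Insert 274: h=2, slot 2 occupied → index 3.
Table: [_, 647, 546, 274, 463, 56, _, 262, 959, 874, 517, 364, 449, _, _, _, _]

5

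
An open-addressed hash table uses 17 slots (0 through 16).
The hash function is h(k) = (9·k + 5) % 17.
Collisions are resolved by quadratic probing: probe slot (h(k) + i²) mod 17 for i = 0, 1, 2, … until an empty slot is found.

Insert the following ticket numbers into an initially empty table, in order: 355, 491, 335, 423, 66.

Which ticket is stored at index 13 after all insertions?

355: h=4 -> slot 4
491: h=4, probe 4,5 -> slot 5
335: h=11 -> slot 11
423: h=4, probe 4,5,8 -> slot 8
66: h=4, probe 4,5,8,13 -> slot 13
Table: [∅, ∅, ∅, ∅, 355, 491, ∅, ∅, 423, ∅, ∅, 335, ∅, 66, ∅, ∅, ∅]

66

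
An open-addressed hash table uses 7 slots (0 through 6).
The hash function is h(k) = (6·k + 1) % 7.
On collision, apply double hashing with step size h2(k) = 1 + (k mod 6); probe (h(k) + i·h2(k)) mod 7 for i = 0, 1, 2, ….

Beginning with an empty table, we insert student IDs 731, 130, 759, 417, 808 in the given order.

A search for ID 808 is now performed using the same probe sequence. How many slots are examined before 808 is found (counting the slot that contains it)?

2

Insert 731: h=5, slot 5 empty => index 5.
Insert 130: h=4, slot 4 empty => index 4.
Insert 759: h=5, h2=4, slot 5 occupied => index 2.
Insert 417: h=4, h2=4, slot 4 occupied => index 1.
Insert 808: h=5, h2=5, slot 5 occupied => index 3.
Table: [-, 417, 759, 808, 130, 731, -]
Lookup 808: h=5, h2=5, probe 5,3 → found at 3.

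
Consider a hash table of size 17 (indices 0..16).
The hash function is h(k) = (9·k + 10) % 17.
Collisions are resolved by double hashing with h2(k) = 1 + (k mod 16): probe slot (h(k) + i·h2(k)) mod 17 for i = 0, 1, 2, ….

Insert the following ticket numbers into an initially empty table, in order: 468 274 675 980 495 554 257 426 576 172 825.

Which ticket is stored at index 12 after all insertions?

825

468 hashes to 6; slot 6 is free → place at 6.
274 hashes to 11; slot 11 is free → place at 11.
675 hashes to 16; slot 16 is free → place at 16.
980 hashes to 7; slot 7 is free → place at 7.
495 hashes to 11, h2=16; 11 taken → place at 10.
554 hashes to 15; slot 15 is free → place at 15.
257 hashes to 11, h2=2; 11 taken → place at 13.
426 hashes to 2; slot 2 is free → place at 2.
576 hashes to 9; slot 9 is free → place at 9.
172 hashes to 11, h2=13; 11,7 taken → place at 3.
825 hashes to 6, h2=10; 6,16,9,2 taken → place at 12.
Table: [., ., 426, 172, ., ., 468, 980, ., 576, 495, 274, 825, 257, ., 554, 675]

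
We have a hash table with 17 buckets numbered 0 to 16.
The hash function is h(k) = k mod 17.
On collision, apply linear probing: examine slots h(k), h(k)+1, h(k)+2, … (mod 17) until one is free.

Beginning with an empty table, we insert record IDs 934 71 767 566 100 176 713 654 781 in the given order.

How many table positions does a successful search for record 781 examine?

Insert 934: h=16, slot 16 empty → index 16.
Insert 71: h=3, slot 3 empty → index 3.
Insert 767: h=2, slot 2 empty → index 2.
Insert 566: h=5, slot 5 empty → index 5.
Insert 100: h=15, slot 15 empty → index 15.
Insert 176: h=6, slot 6 empty → index 6.
Insert 713: h=16, slot 16 occupied → index 0.
Insert 654: h=8, slot 8 empty → index 8.
Insert 781: h=16, slots 16,0 occupied → index 1.
Table: [713, 781, 767, 71, ., 566, 176, ., 654, ., ., ., ., ., ., 100, 934]
Lookup 781: h=16, probe 16,0,1 → found at 1.

3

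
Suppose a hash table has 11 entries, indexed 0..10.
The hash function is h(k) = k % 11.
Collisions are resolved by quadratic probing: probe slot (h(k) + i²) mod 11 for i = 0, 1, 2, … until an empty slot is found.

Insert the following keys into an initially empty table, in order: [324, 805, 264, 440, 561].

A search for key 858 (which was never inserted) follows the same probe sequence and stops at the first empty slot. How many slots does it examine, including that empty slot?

324: h=5 => slot 5
805: h=2 => slot 2
264: h=0 => slot 0
440: h=0, probe 0,1 => slot 1
561: h=0, probe 0,1,4 => slot 4
Table: [264, 440, 805, -, 561, 324, -, -, -, -, -]
Lookup 858: h=0, probe 0,1,4,9 → slot 9 empty, not found.

4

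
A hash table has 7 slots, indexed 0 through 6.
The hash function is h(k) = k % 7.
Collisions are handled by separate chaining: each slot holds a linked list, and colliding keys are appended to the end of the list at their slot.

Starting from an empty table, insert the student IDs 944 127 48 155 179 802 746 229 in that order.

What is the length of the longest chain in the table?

3

Insert 944: h=6, bucket 6 empty → new chain.
Insert 127: h=1, bucket 1 empty → new chain.
Insert 48: h=6, bucket 6 nonempty → append to chain.
Insert 155: h=1, bucket 1 nonempty → append to chain.
Insert 179: h=4, bucket 4 empty → new chain.
Insert 802: h=4, bucket 4 nonempty → append to chain.
Insert 746: h=4, bucket 4 nonempty → append to chain.
Insert 229: h=5, bucket 5 empty → new chain.
Final buckets:
0: .
1: 127 -> 155
2: .
3: .
4: 179 -> 802 -> 746
5: 229
6: 944 -> 48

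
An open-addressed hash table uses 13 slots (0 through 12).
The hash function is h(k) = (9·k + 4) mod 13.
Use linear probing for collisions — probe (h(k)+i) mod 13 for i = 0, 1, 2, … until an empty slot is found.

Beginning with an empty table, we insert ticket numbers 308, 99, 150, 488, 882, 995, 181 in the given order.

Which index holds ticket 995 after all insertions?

4

308 hashes to 7; slot 7 is free => place at 7.
99 hashes to 11; slot 11 is free => place at 11.
150 hashes to 2; slot 2 is free => place at 2.
488 hashes to 2; 2 taken => place at 3.
882 hashes to 12; slot 12 is free => place at 12.
995 hashes to 2; 2,3 taken => place at 4.
181 hashes to 8; slot 8 is free => place at 8.
Table: [∅, ∅, 150, 488, 995, ∅, ∅, 308, 181, ∅, ∅, 99, 882]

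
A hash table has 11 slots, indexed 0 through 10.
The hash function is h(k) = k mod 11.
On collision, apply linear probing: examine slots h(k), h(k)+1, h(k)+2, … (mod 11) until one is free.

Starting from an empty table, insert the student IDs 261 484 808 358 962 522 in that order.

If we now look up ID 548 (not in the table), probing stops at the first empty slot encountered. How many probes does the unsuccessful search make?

2

Insert 261: h=8, slot 8 empty => index 8.
Insert 484: h=0, slot 0 empty => index 0.
Insert 808: h=5, slot 5 empty => index 5.
Insert 358: h=6, slot 6 empty => index 6.
Insert 962: h=5, slots 5,6 occupied => index 7.
Insert 522: h=5, slots 5,6,7,8 occupied => index 9.
Table: [484, -, -, -, -, 808, 358, 962, 261, 522, -]
Lookup 548: h=9, probe 9,10 → slot 10 empty, not found.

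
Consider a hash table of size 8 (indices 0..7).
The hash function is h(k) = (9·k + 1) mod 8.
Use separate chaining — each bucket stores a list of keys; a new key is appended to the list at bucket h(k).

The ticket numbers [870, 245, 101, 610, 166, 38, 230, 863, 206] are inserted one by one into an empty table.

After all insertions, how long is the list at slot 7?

870 → bucket 7
245 → bucket 6
101 → bucket 6 (collision)
610 → bucket 3
166 → bucket 7 (collision)
38 → bucket 7 (collision)
230 → bucket 7 (collision)
863 → bucket 0
206 → bucket 7 (collision)
Final buckets:
0: 863
1: _
2: _
3: 610
4: _
5: _
6: 245 -> 101
7: 870 -> 166 -> 38 -> 230 -> 206

5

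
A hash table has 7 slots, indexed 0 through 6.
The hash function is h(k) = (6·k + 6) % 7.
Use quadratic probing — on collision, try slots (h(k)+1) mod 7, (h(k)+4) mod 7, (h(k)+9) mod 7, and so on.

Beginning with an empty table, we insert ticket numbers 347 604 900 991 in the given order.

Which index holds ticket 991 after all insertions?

6

Insert 347: h=2, slot 2 empty → index 2.
Insert 604: h=4, slot 4 empty → index 4.
Insert 900: h=2, slot 2 occupied → index 3.
Insert 991: h=2, slots 2,3 occupied → index 6.
Table: [., ., 347, 900, 604, ., 991]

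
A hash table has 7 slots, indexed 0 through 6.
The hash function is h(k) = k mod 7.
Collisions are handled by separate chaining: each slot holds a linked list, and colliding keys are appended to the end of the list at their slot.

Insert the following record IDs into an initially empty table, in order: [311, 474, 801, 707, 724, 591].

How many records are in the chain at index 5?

Insert 311: h=3, bucket 3 empty -> new chain.
Insert 474: h=5, bucket 5 empty -> new chain.
Insert 801: h=3, bucket 3 nonempty -> append to chain.
Insert 707: h=0, bucket 0 empty -> new chain.
Insert 724: h=3, bucket 3 nonempty -> append to chain.
Insert 591: h=3, bucket 3 nonempty -> append to chain.
Final buckets:
0: 707
1: —
2: —
3: 311 -> 801 -> 724 -> 591
4: —
5: 474
6: —

1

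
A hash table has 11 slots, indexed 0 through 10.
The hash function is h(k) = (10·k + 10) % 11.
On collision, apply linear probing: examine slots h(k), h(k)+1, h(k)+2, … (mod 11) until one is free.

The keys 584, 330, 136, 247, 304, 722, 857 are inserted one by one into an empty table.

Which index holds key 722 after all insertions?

4

584 hashes to 9; slot 9 is free → place at 9.
330 hashes to 10; slot 10 is free → place at 10.
136 hashes to 6; slot 6 is free → place at 6.
247 hashes to 5; slot 5 is free → place at 5.
304 hashes to 3; slot 3 is free → place at 3.
722 hashes to 3; 3 taken → place at 4.
857 hashes to 0; slot 0 is free → place at 0.
Table: [857, ., ., 304, 722, 247, 136, ., ., 584, 330]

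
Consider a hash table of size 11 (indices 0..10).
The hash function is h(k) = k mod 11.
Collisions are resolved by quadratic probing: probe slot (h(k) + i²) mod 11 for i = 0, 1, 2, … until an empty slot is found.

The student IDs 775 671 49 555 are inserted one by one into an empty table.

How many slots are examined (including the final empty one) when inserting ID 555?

3

Insert 775: h=5, slot 5 empty -> index 5.
Insert 671: h=0, slot 0 empty -> index 0.
Insert 49: h=5, slot 5 occupied -> index 6.
Insert 555: h=5, slots 5,6 occupied -> index 9.
Table: [671, ∅, ∅, ∅, ∅, 775, 49, ∅, ∅, 555, ∅]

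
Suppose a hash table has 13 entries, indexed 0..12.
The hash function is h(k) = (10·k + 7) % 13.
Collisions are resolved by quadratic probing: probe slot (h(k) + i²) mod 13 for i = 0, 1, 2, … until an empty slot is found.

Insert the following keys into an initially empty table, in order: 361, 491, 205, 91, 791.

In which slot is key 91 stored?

Insert 361: h=3, slot 3 empty -> index 3.
Insert 491: h=3, slot 3 occupied -> index 4.
Insert 205: h=3, slots 3,4 occupied -> index 7.
Insert 91: h=7, slot 7 occupied -> index 8.
Insert 791: h=0, slot 0 empty -> index 0.
Table: [791, —, —, 361, 491, —, —, 205, 91, —, —, —, —]

8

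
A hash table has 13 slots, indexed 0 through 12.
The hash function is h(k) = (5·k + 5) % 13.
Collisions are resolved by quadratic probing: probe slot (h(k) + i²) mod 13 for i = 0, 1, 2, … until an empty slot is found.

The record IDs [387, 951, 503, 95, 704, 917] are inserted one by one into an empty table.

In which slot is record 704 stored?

6

387: h=3 => slot 3
951: h=2 => slot 2
503: h=11 => slot 11
95: h=12 => slot 12
704: h=2, probe 2,3,6 => slot 6
917: h=1 => slot 1
Table: [∅, 917, 951, 387, ∅, ∅, 704, ∅, ∅, ∅, ∅, 503, 95]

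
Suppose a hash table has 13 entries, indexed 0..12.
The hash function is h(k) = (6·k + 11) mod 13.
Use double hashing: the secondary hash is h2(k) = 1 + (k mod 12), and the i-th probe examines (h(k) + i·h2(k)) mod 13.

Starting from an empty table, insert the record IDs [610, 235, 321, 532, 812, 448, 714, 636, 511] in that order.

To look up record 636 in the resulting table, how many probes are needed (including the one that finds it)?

Insert 610: h=5, slot 5 empty → index 5.
Insert 235: h=4, slot 4 empty → index 4.
Insert 321: h=0, slot 0 empty → index 0.
Insert 532: h=5, h2=5, slot 5 occupied → index 10.
Insert 812: h=8, slot 8 empty → index 8.
Insert 448: h=8, h2=5, slots 8,0,5,10 occupied → index 2.
Insert 714: h=5, h2=7, slot 5 occupied → index 12.
Insert 636: h=5, h2=1, slot 5 occupied → index 6.
Insert 511: h=9, slot 9 empty → index 9.
Table: [321, -, 448, -, 235, 610, 636, -, 812, 511, 532, -, 714]
Lookup 636: h=5, h2=1, probe 5,6 → found at 6.

2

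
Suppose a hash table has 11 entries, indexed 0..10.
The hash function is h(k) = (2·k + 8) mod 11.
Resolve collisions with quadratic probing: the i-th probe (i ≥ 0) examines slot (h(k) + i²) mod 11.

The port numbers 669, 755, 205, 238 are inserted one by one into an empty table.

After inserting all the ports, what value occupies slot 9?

669: h=4 => slot 4
755: h=0 => slot 0
205: h=0, probe 0,1 => slot 1
238: h=0, probe 0,1,4,9 => slot 9
Table: [755, 205, -, -, 669, -, -, -, -, 238, -]

238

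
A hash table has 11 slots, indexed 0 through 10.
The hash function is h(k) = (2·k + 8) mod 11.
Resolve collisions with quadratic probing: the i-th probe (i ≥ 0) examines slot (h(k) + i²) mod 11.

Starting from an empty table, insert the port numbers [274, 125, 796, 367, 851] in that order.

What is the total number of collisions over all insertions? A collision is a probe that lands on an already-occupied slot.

9

274 hashes to 6; slot 6 is free => place at 6.
125 hashes to 5; slot 5 is free => place at 5.
796 hashes to 5; 5,6 taken => place at 9.
367 hashes to 5; 5,6,9 taken => place at 3.
851 hashes to 5; 5,6,9,3 taken => place at 10.
Table: [—, —, —, 367, —, 125, 274, —, —, 796, 851]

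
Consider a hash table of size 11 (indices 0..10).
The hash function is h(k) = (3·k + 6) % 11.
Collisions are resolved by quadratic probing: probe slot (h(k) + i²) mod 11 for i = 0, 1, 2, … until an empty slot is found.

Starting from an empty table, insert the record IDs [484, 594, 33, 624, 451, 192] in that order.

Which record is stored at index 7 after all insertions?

484: h=6 => slot 6
594: h=6, probe 6,7 => slot 7
33: h=6, probe 6,7,10 => slot 10
624: h=8 => slot 8
451: h=6, probe 6,7,10,4 => slot 4
192: h=10, probe 10,0 => slot 0
Table: [192, ∅, ∅, ∅, 451, ∅, 484, 594, 624, ∅, 33]

594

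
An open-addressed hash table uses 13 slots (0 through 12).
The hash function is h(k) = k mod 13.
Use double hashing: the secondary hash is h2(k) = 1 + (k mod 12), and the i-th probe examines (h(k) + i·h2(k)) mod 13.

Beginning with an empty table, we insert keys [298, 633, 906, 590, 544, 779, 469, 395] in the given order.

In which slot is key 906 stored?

3

298 hashes to 12; slot 12 is free => place at 12.
633 hashes to 9; slot 9 is free => place at 9.
906 hashes to 9, h2=7; 9 taken => place at 3.
590 hashes to 5; slot 5 is free => place at 5.
544 hashes to 11; slot 11 is free => place at 11.
779 hashes to 12, h2=12; 12,11 taken => place at 10.
469 hashes to 1; slot 1 is free => place at 1.
395 hashes to 5, h2=12; 5 taken => place at 4.
Table: [—, 469, —, 906, 395, 590, —, —, —, 633, 779, 544, 298]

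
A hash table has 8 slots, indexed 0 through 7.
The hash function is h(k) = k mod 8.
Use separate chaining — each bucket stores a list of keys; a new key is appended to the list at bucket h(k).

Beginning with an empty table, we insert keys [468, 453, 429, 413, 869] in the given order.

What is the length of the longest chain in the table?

468 → bucket 4
453 → bucket 5
429 → bucket 5 (collision)
413 → bucket 5 (collision)
869 → bucket 5 (collision)
Final buckets:
0: —
1: —
2: —
3: —
4: 468
5: 453 -> 429 -> 413 -> 869
6: —
7: —

4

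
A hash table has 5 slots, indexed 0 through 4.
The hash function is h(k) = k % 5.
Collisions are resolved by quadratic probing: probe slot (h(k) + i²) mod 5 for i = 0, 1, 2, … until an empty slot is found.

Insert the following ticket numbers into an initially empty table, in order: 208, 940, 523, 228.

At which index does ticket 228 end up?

2

Insert 208: h=3, slot 3 empty => index 3.
Insert 940: h=0, slot 0 empty => index 0.
Insert 523: h=3, slot 3 occupied => index 4.
Insert 228: h=3, slots 3,4 occupied => index 2.
Table: [940, _, 228, 208, 523]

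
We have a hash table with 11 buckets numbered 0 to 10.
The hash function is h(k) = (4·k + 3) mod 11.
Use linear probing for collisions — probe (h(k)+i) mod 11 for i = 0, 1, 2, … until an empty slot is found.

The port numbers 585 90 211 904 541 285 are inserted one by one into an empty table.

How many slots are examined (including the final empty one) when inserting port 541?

5

585: h=0 => slot 0
90: h=0, probe 0,1 => slot 1
211: h=0, probe 0,1,2 => slot 2
904: h=0, probe 0,1,2,3 => slot 3
541: h=0, probe 0,1,2,3,4 => slot 4
285: h=10 => slot 10
Table: [585, 90, 211, 904, 541, -, -, -, -, -, 285]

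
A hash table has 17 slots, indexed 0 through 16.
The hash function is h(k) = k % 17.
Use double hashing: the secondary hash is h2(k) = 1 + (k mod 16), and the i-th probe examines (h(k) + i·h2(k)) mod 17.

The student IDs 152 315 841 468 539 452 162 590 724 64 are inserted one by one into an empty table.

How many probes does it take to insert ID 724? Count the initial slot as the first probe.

152: h=16 → slot 16
315: h=9 → slot 9
841: h=8 → slot 8
468: h=9, h2=5, probe 9,14 → slot 14
539: h=12 → slot 12
452: h=10 → slot 10
162: h=9, h2=3, probe 9,12,15 → slot 15
590: h=12, h2=15, probe 12,10,8,6 → slot 6
724: h=10, h2=5, probe 10,15,3 → slot 3
64: h=13 → slot 13
Table: [., ., ., 724, ., ., 590, ., 841, 315, 452, ., 539, 64, 468, 162, 152]

3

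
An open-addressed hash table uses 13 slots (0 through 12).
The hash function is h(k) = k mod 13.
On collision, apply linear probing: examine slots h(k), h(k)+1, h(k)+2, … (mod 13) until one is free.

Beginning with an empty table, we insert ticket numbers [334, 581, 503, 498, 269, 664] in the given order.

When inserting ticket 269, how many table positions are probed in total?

Insert 334: h=9, slot 9 empty -> index 9.
Insert 581: h=9, slot 9 occupied -> index 10.
Insert 503: h=9, slots 9,10 occupied -> index 11.
Insert 498: h=4, slot 4 empty -> index 4.
Insert 269: h=9, slots 9,10,11 occupied -> index 12.
Insert 664: h=1, slot 1 empty -> index 1.
Table: [-, 664, -, -, 498, -, -, -, -, 334, 581, 503, 269]

4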